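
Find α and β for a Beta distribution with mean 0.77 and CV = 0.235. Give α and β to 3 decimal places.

α = 3.395, β = 1.014

Var = (CV·μ)² = (0.235×0.77)² = 0.032743.
α+β = μ(1−μ)/Var − 1 = 0.1771/0.032743 − 1 = 4.4088.
Thus α = 0.77·4.4088 = 3.395 and β = 0.23·4.4088 = 1.014.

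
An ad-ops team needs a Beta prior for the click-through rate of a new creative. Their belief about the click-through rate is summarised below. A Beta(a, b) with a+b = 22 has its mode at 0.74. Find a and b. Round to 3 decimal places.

a = 15.800, b = 6.200

For a,b>1 the mode is (a−1)/(a+b−2), so a = mode·(κ−2)+1 = 0.74×20+1 = 15.800.
And b = (1−mode)·(κ−2)+1 = 0.26×20+1 = 6.200.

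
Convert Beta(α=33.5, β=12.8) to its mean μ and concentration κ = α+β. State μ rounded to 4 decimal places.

μ = 0.7235, κ = 46.3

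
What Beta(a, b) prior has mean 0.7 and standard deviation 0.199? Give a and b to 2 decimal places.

a = 3.01, b = 1.29

First σ² = 0.039601. Setting a = μn, b = (1−μ)n with n = a+b,
μ(1−μ)/(n+1) = 0.039601 ⇒ n+1 = 0.21/0.039601 = 5.3029 ⇒ n = 4.3029.
Hence a = 0.7×4.3029 = 3.01, b = 0.3×4.3029 = 1.29.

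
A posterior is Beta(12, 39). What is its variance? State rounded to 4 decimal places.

Var = αβ/[(α+β)²(α+β+1)] = (12×39)/(51²×52) = 468/135252 = 0.0035.

0.0035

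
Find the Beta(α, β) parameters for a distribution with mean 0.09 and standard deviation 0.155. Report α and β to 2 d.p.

α = 0.22, β = 2.19

Variance = 0.155² = 0.024025. The moment-matching identity α+β = μ(1−μ)/Var − 1 gives
α+β = 0.0819/0.024025 − 1 = 2.4089, so α = μ·2.4089 = 0.22 and β = (1−μ)·2.4089 = 2.19.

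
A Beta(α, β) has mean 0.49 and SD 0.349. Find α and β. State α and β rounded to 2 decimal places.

σ² = 0.349² = 0.121801.
With s = α+β, Var = μ(1−μ)/(s+1), so s+1 = (0.49×0.51)/0.121801 = 2.0517 and s = 1.0517.
α = μs = 0.52, β = (1−μ)s = 0.54.

α = 0.52, β = 0.54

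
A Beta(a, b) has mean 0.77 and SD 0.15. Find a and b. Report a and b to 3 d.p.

a = 5.291, b = 1.580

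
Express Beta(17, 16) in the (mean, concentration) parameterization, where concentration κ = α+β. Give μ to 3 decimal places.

μ = 0.515, κ = 33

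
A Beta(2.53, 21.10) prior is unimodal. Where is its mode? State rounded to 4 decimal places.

0.0707

With α,β > 1, mode = (α−1)/(α+β−2) = 1.53/21.63 = 0.0707.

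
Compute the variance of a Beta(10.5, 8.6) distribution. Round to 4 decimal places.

0.0123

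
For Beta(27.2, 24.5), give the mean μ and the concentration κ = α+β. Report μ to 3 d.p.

κ = α+β = 27.2+24.5 = 51.7; μ = α/κ = 27.2/51.7 = 0.526.

μ = 0.526, κ = 51.7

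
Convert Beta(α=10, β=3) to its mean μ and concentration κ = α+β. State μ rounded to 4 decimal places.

μ = 0.7692, κ = 13

κ = α+β = 10+3 = 13; μ = α/κ = 10/13 = 0.7692.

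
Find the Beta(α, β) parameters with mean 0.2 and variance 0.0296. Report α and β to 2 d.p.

Write ν = α+β; then α = μν and Var = μ(1−μ)/(ν+1).
ν = μ(1−μ)/Var − 1 = 0.16/0.0296 − 1 = 4.4054.
α = 0.2·4.4054 = 0.88, β = 0.8·4.4054 = 3.52.

α = 0.88, β = 3.52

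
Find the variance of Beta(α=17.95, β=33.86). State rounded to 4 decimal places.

α+β = 51.81 and αβ = 607.7870, so Var = αβ/[(α+β)²(α+β+1)] = 607.7870/141756.620841 = 0.0043.

0.0043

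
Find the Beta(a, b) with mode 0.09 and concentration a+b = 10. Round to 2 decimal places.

a = 1.72, b = 8.28

Mode = (a−1)/(κ−2) with κ = a+b, so a−1 = 0.09·8 = 0.72.
a = 1.72; b = κ − a = 8.28.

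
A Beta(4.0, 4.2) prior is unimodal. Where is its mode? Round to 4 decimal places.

0.4839

With α,β > 1, mode = (α−1)/(α+β−2) = 3.0/6.2 = 0.4839.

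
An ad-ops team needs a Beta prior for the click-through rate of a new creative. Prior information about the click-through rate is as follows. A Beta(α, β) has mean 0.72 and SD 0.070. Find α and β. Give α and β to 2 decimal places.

σ² = 0.070² = 0.004900.
With s = α+β, Var = μ(1−μ)/(s+1), so s+1 = (0.72×0.28)/0.004900 = 41.1429 and s = 40.1429.
α = μs = 28.90, β = (1−μ)s = 11.24.

α = 28.90, β = 11.24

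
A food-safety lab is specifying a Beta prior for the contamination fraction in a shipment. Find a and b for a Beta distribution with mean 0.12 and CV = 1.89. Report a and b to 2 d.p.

σ = CV·μ = 1.89×0.12 = 0.22680, so σ² = 0.051438.
s+1 = μ(1−μ)/σ² = 0.1056/0.051438 = 2.0529, so s = a+b = 1.0529.
a = μs = 0.13, b = (1−μ)s = 0.93.

a = 0.13, b = 0.93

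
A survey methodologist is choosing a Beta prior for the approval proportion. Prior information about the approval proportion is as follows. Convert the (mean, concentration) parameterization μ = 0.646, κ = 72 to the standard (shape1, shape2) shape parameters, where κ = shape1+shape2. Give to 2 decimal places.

shape1 = 46.51, shape2 = 25.49

Split κ in proportion μ : (1−μ): shape1 = 0.646·72 = 46.51, shape2 = 72 − 46.51 = 25.49.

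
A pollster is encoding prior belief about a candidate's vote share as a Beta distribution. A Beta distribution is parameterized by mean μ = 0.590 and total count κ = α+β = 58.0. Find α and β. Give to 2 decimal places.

α = 34.22, β = 23.78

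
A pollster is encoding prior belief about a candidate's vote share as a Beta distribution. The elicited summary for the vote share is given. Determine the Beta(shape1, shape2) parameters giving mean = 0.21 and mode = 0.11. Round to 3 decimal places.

shape1 = 1.638, shape2 = 6.162

Let s = shape1+shape2. Mean gives shape1 = μs = 0.21s; mode gives (shape1−1)/(s−2) = 0.11.
Substituting: 0.21s − 1 = 0.11(s−2) = 0.11s − 0.22, so 0.10s = 0.78 and s = 7.8000.
Then shape1 = 0.21×7.8000 = 1.638 and shape2 = s−shape1 = 6.162.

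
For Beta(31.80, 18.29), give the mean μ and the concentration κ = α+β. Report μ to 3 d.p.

μ = 0.635, κ = 50.09

κ = α+β = 31.80+18.29 = 50.09; μ = α/κ = 31.80/50.09 = 0.635.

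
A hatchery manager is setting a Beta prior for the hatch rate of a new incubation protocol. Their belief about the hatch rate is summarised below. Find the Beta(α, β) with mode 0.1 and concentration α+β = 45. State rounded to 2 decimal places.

α = 5.30, β = 39.70

Mode = (α−1)/(κ−2) with κ = α+β, so α−1 = 0.1·43 = 4.30.
α = 5.30; β = κ − α = 39.70.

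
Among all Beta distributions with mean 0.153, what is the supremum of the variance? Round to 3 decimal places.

For fixed mean μ the Beta variance is μ(1−μ)/(α+β+1), increasing as α+β decreases.
Its least upper bound (not attained) is μ(1−μ) = 0.153·0.847 = 0.130.

0.130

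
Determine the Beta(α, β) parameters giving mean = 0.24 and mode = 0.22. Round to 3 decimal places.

α = 6.720, β = 21.280

With s = α+β: μ = α/s and mode = (α−1)/(s−2). Eliminating α = μs,
μs − 1 = m(s−2) ⇒ s(μ−m) = 1−2m ⇒ s = 0.56/0.02 = 28.0000.
So α = μs = 6.720, β = (1−μ)s = 21.280.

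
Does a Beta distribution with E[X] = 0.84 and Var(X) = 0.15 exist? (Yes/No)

A Beta with mean μ has variance μ(1−μ)/(α+β+1) < μ(1−μ).
Here μ(1−μ) = 0.84×0.16 = 0.1344, and 0.15 ≥ 0.1344.

No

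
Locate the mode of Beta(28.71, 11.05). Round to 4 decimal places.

0.7338

With α,β > 1, mode = (α−1)/(α+β−2) = 27.71/37.76 = 0.7338.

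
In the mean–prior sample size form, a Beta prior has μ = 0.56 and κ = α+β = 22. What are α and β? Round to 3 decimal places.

α = 12.320, β = 9.680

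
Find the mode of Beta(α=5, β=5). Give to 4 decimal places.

With α,β > 1, mode = (α−1)/(α+β−2) = 4/8 = 0.5000.

0.5000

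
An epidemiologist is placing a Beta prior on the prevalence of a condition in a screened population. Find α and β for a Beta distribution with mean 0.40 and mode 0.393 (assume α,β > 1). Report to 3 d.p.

α = 12.229, β = 18.343

With s = α+β: μ = α/s and mode = (α−1)/(s−2). Eliminating α = μs,
μs − 1 = m(s−2) ⇒ s(μ−m) = 1−2m ⇒ s = 0.214/0.007 = 30.5714.
So α = μs = 12.229, β = (1−μ)s = 18.343.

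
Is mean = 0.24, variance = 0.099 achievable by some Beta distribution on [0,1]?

Yes

The Beta variance bound is σ² < μ(1−μ).
Here μ(1−μ) = 0.24×0.76 = 0.1824, and 0.099 < 0.1824.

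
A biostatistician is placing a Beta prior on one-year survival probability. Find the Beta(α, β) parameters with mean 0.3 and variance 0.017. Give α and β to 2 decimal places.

α = 3.41, β = 7.95

Let s = α+β. The Beta variance is μ(1−μ)/(s+1).
So s+1 = μ(1−μ)/σ² = (0.3×0.7)/0.017 = 0.21/0.017 = 12.3529, giving s = 11.3529.
Then α = μs = 0.3×11.3529 = 3.41 and β = (1−μ)s = 0.7×11.3529 = 7.95.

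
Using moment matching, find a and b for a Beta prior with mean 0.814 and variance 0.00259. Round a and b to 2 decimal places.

a = 46.77, b = 10.69

Write ν = a+b; then a = μν and Var = μ(1−μ)/(ν+1).
ν = μ(1−μ)/Var − 1 = 0.151404/0.00259 − 1 = 57.4571.
a = 0.814·57.4571 = 46.77, b = 0.186·57.4571 = 10.69.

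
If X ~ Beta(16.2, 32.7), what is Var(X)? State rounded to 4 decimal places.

0.0044

μ = 16.2/48.9 = 0.331288; Var = μ(1−μ)/(α+β+1) = 0.2215364/49.9 = 0.0044.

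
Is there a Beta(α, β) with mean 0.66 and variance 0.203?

For any Beta, Var(X) < E[X]·(1−E[X]).
Here μ(1−μ) = 0.66×0.34 = 0.2244, and 0.203 < 0.2244.

Yes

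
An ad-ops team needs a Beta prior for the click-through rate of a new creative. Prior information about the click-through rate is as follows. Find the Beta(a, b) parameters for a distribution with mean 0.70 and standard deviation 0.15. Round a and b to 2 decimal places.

a = 5.83, b = 2.50

First σ² = 0.0225. Setting a = μn, b = (1−μ)n with n = a+b,
μ(1−μ)/(n+1) = 0.0225 ⇒ n+1 = 0.2100/0.0225 = 9.3333 ⇒ n = 8.3333.
Hence a = 0.70×8.3333 = 5.83, b = 0.30×8.3333 = 2.50.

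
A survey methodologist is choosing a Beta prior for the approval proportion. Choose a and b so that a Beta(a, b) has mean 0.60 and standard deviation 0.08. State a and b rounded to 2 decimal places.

a = 21.90, b = 14.60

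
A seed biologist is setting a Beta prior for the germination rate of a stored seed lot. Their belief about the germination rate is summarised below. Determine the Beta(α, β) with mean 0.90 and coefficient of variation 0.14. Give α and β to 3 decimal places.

σ = CV·μ = 0.14×0.90 = 0.12600, so σ² = 0.015876.
s+1 = μ(1−μ)/σ² = 0.0900/0.015876 = 5.6689, so s = α+β = 4.6689.
α = μs = 4.202, β = (1−μ)s = 0.467.

α = 4.202, β = 0.467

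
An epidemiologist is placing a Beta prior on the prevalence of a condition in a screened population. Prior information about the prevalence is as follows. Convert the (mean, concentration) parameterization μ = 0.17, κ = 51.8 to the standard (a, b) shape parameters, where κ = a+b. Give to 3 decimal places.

Split κ in proportion μ : (1−μ): a = 0.17·51.8 = 8.806, b = 51.8 − 8.806 = 42.994.

a = 8.806, b = 42.994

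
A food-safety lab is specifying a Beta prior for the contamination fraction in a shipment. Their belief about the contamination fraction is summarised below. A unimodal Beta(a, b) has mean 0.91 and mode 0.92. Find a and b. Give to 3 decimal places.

a = 76.440, b = 7.560

Let s = a+b. Mean gives a = μs = 0.91s; mode gives (a−1)/(s−2) = 0.92.
Substituting: 0.91s − 1 = 0.92(s−2) = 0.92s − 1.84, so -0.01s = -0.84 and s = 84.0000.
Then a = 0.91×84.0000 = 76.440 and b = s−a = 7.560.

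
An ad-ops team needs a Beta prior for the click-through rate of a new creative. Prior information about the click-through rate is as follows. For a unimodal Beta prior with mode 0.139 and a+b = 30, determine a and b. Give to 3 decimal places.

Mode = (a−1)/(κ−2) with κ = a+b, so a−1 = 0.139·28 = 3.892.
a = 4.892; b = κ − a = 25.108.

a = 4.892, b = 25.108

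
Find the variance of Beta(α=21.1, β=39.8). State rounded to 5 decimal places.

0.00366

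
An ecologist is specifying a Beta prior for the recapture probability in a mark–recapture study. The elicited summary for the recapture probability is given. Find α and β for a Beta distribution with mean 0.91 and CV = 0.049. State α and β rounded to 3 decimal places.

α = 36.574, β = 3.617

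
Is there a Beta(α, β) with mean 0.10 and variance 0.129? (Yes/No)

The Beta variance bound is σ² < μ(1−μ).
Here μ(1−μ) = 0.10×0.90 = 0.0900, and 0.129 ≥ 0.0900.

No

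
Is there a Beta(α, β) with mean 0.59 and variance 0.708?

For any Beta, Var(X) < E[X]·(1−E[X]).
Here μ(1−μ) = 0.59×0.41 = 0.2419, and 0.708 ≥ 0.2419.

No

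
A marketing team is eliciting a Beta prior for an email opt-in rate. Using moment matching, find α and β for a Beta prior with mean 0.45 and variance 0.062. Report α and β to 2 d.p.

α = 1.35, β = 1.65

Write ν = α+β; then α = μν and Var = μ(1−μ)/(ν+1).
ν = μ(1−μ)/Var − 1 = 0.2475/0.062 − 1 = 2.9919.
α = 0.45·2.9919 = 1.35, β = 0.55·2.9919 = 1.65.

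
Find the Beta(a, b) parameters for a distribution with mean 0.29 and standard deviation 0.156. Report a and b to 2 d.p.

Variance = 0.156² = 0.024336. The moment-matching identity a+b = μ(1−μ)/Var − 1 gives
a+b = 0.2059/0.024336 − 1 = 7.4607, so a = μ·7.4607 = 2.16 and b = (1−μ)·7.4607 = 5.30.

a = 2.16, b = 5.30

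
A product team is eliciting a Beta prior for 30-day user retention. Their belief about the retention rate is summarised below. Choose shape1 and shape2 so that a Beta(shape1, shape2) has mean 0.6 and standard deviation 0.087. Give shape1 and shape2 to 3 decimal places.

Variance = 0.087² = 0.007569. The moment-matching identity shape1+shape2 = μ(1−μ)/Var − 1 gives
shape1+shape2 = 0.24/0.007569 − 1 = 30.7083, so shape1 = μ·30.7083 = 18.425 and shape2 = (1−μ)·30.7083 = 12.283.

shape1 = 18.425, shape2 = 12.283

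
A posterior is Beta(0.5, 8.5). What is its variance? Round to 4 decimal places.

α+β = 9.0 and αβ = 4.25, so Var = αβ/[(α+β)²(α+β+1)] = 4.25/810.000 = 0.0052.

0.0052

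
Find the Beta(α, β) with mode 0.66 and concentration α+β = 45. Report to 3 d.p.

α = 29.380, β = 15.620

For α,β>1 the mode is (α−1)/(α+β−2), so α = mode·(κ−2)+1 = 0.66×43+1 = 29.380.
And β = (1−mode)·(κ−2)+1 = 0.34×43+1 = 15.620.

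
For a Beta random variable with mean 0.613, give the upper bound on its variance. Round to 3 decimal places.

Var = μ(1−μ)/(α+β+1), which approaches μ(1−μ) as α+β → 0.
So the supremum is μ(1−μ) = 0.613×0.387 = 0.237.

0.237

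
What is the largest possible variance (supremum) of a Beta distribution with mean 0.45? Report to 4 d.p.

For fixed mean μ the Beta variance is μ(1−μ)/(α+β+1), increasing as α+β decreases.
Its least upper bound (not attained) is μ(1−μ) = 0.45·0.55 = 0.2475.

0.2475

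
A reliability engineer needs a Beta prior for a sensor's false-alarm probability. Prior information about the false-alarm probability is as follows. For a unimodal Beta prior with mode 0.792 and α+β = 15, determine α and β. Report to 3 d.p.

Since the density peak of Beta(α,β) is at (α−1)/(α+β−2),
α = 1 + 0.792(15−2) = 11.296 and β = 15 − 11.296 = 3.704.

α = 11.296, β = 3.704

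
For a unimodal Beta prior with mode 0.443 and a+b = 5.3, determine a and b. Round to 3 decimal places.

Since the density peak of Beta(a,b) is at (a−1)/(a+b−2),
a = 1 + 0.443(5.3−2) = 2.462 and b = 5.3 − 2.462 = 2.838.

a = 2.462, b = 2.838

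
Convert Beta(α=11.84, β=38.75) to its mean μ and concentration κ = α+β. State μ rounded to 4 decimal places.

κ = α+β = 11.84+38.75 = 50.59; μ = α/κ = 11.84/50.59 = 0.2340.

μ = 0.2340, κ = 50.59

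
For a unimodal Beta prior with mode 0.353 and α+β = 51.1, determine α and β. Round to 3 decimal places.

Mode = (α−1)/(κ−2) with κ = α+β, so α−1 = 0.353·49.1 = 17.332.
α = 18.332; β = κ − α = 32.768.

α = 18.332, β = 32.768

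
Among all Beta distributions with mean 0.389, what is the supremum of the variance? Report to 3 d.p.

0.238

For fixed mean μ the Beta variance is μ(1−μ)/(α+β+1), increasing as α+β decreases.
Its least upper bound (not attained) is μ(1−μ) = 0.389·0.611 = 0.238.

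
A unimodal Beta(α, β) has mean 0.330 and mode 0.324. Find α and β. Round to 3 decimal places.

α = 19.360, β = 39.307

Let s = α+β. Mean gives α = μs = 0.330s; mode gives (α−1)/(s−2) = 0.324.
Substituting: 0.330s − 1 = 0.324(s−2) = 0.324s − 0.648, so 0.006s = 0.352 and s = 58.6667.
Then α = 0.330×58.6667 = 19.360 and β = s−α = 39.307.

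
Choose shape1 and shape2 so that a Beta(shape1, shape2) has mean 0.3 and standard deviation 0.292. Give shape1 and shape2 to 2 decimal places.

shape1 = 0.44, shape2 = 1.02

σ² = 0.292² = 0.085264.
With s = shape1+shape2, Var = μ(1−μ)/(s+1), so s+1 = (0.3×0.7)/0.085264 = 2.4629 and s = 1.4629.
shape1 = μs = 0.44, shape2 = (1−μ)s = 1.02.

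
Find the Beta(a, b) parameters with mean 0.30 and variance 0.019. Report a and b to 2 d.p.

Write ν = a+b; then a = μν and Var = μ(1−μ)/(ν+1).
ν = μ(1−μ)/Var − 1 = 0.2100/0.019 − 1 = 10.0526.
a = 0.30·10.0526 = 3.02, b = 0.70·10.0526 = 7.04.

a = 3.02, b = 7.04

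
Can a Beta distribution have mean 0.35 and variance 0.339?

No

For any Beta, Var(X) < E[X]·(1−E[X]).
Here μ(1−μ) = 0.35×0.65 = 0.2275, and 0.339 ≥ 0.2275.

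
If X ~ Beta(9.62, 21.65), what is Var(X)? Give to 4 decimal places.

0.0066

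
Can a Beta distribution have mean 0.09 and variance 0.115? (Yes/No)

No

The Beta variance bound is σ² < μ(1−μ).
Here μ(1−μ) = 0.09×0.91 = 0.0819, and 0.115 ≥ 0.0819.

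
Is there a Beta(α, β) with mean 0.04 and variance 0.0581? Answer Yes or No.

For any Beta, Var(X) < E[X]·(1−E[X]).
Here μ(1−μ) = 0.04×0.96 = 0.0384, and 0.0581 ≥ 0.0384.

No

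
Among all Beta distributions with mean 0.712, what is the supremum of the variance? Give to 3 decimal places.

0.205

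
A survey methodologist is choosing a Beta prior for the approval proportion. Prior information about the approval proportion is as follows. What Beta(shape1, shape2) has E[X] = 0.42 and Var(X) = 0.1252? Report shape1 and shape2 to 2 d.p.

Write ν = shape1+shape2; then shape1 = μν and Var = μ(1−μ)/(ν+1).
ν = μ(1−μ)/Var − 1 = 0.2436/0.1252 − 1 = 0.9457.
shape1 = 0.42·0.9457 = 0.40, shape2 = 0.58·0.9457 = 0.55.

shape1 = 0.40, shape2 = 0.55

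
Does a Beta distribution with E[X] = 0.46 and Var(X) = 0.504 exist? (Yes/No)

No

For any Beta, Var(X) < E[X]·(1−E[X]).
Here μ(1−μ) = 0.46×0.54 = 0.2484, and 0.504 ≥ 0.2484.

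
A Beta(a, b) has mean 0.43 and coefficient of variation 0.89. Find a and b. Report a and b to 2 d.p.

Var = (CV·μ)² = (0.89×0.43)² = 0.146459.
a+b = μ(1−μ)/Var − 1 = 0.2451/0.146459 − 1 = 0.6735.
Thus a = 0.43·0.6735 = 0.29 and b = 0.57·0.6735 = 0.38.

a = 0.29, b = 0.38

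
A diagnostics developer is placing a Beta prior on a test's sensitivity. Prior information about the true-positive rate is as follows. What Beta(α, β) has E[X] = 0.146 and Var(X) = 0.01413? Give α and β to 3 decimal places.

α = 1.142, β = 6.682

Write ν = α+β; then α = μν and Var = μ(1−μ)/(ν+1).
ν = μ(1−μ)/Var − 1 = 0.124684/0.01413 − 1 = 7.8241.
α = 0.146·7.8241 = 1.142, β = 0.854·7.8241 = 6.682.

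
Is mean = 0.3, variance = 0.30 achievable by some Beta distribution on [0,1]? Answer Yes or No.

No

A Beta with mean μ has variance μ(1−μ)/(α+β+1) < μ(1−μ).
Here μ(1−μ) = 0.3×0.7 = 0.21, and 0.30 ≥ 0.21.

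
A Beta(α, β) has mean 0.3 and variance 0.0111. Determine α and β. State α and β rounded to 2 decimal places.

Write ν = α+β; then α = μν and Var = μ(1−μ)/(ν+1).
ν = μ(1−μ)/Var − 1 = 0.21/0.0111 − 1 = 17.9189.
α = 0.3·17.9189 = 5.38, β = 0.7·17.9189 = 12.54.

α = 5.38, β = 12.54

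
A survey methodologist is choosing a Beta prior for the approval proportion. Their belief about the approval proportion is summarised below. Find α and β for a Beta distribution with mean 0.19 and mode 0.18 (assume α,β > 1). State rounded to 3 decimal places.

α = 12.160, β = 51.840

With s = α+β: μ = α/s and mode = (α−1)/(s−2). Eliminating α = μs,
μs − 1 = m(s−2) ⇒ s(μ−m) = 1−2m ⇒ s = 0.64/0.01 = 64.0000.
So α = μs = 12.160, β = (1−μ)s = 51.840.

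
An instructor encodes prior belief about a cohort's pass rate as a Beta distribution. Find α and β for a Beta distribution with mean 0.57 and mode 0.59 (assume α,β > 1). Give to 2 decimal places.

α = 5.13, β = 3.87

Let s = α+β. Mean gives α = μs = 0.57s; mode gives (α−1)/(s−2) = 0.59.
Substituting: 0.57s − 1 = 0.59(s−2) = 0.59s − 1.18, so -0.02s = -0.18 and s = 9.0000.
Then α = 0.57×9.0000 = 5.13 and β = s−α = 3.87.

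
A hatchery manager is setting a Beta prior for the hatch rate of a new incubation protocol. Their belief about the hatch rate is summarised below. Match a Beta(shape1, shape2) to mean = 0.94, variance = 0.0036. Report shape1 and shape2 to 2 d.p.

shape1 = 13.79, shape2 = 0.88

Write ν = shape1+shape2; then shape1 = μν and Var = μ(1−μ)/(ν+1).
ν = μ(1−μ)/Var − 1 = 0.0564/0.0036 − 1 = 14.6667.
shape1 = 0.94·14.6667 = 13.79, shape2 = 0.06·14.6667 = 0.88.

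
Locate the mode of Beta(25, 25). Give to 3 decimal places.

0.500

The density x^(α−1)(1−x)^(β−1) is maximised at (α−1)/(α+β−2) = 24/48 = 0.500.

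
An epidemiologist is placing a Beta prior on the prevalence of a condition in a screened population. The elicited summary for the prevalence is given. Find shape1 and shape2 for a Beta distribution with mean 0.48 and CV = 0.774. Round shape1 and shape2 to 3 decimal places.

shape1 = 0.388, shape2 = 0.420

Var = (CV·μ)² = (0.774×0.48)² = 0.138027.
shape1+shape2 = μ(1−μ)/Var − 1 = 0.2496/0.138027 − 1 = 0.8083.
Thus shape1 = 0.48·0.8083 = 0.388 and shape2 = 0.52·0.8083 = 0.420.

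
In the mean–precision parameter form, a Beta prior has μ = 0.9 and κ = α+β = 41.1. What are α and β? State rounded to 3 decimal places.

α = 36.990, β = 4.110

α = μκ = 0.9×41.1 = 36.990 and β = (1−μ)κ = 0.1×41.1 = 4.110.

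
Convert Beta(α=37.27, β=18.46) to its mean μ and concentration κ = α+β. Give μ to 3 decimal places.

κ = α+β = 37.27+18.46 = 55.73; μ = α/κ = 37.27/55.73 = 0.669.

μ = 0.669, κ = 55.73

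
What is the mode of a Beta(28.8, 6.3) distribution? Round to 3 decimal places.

The density x^(α−1)(1−x)^(β−1) is maximised at (α−1)/(α+β−2) = 27.8/33.1 = 0.840.

0.840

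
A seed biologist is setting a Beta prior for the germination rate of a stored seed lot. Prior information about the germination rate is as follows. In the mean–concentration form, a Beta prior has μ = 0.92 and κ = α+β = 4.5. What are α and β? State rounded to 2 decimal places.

α = μκ = 0.92×4.5 = 4.14 and β = (1−μ)κ = 0.08×4.5 = 0.36.

α = 4.14, β = 0.36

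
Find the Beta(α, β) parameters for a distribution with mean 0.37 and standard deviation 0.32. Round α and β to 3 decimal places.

α = 0.472, β = 0.804

First σ² = 0.1024. Setting α = μn, β = (1−μ)n with n = α+β,
μ(1−μ)/(n+1) = 0.1024 ⇒ n+1 = 0.2331/0.1024 = 2.2764 ⇒ n = 1.2764.
Hence α = 0.37×1.2764 = 0.472, β = 0.63×1.2764 = 0.804.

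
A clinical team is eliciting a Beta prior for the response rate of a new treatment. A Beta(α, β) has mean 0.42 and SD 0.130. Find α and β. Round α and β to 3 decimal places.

α = 5.634, β = 7.780

Variance = 0.130² = 0.016900. The moment-matching identity α+β = μ(1−μ)/Var − 1 gives
α+β = 0.2436/0.016900 − 1 = 13.4142, so α = μ·13.4142 = 5.634 and β = (1−μ)·13.4142 = 7.780.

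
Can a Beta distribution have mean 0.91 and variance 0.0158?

A Beta with mean μ has variance μ(1−μ)/(α+β+1) < μ(1−μ).
Here μ(1−μ) = 0.91×0.09 = 0.0819, and 0.0158 < 0.0819.

Yes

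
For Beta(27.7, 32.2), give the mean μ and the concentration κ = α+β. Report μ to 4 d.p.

μ = 0.4624, κ = 59.9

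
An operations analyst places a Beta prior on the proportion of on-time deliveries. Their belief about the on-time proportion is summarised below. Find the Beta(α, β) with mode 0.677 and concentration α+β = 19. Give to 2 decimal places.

For α,β>1 the mode is (α−1)/(α+β−2), so α = mode·(κ−2)+1 = 0.677×17+1 = 12.51.
And β = (1−mode)·(κ−2)+1 = 0.323×17+1 = 6.49.

α = 12.51, β = 6.49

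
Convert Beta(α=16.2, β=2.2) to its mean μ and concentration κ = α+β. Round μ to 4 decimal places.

μ = 0.8804, κ = 18.4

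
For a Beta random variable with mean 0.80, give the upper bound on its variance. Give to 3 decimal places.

0.160

For fixed mean μ the Beta variance is μ(1−μ)/(α+β+1), increasing as α+β decreases.
Its least upper bound (not attained) is μ(1−μ) = 0.80·0.20 = 0.160.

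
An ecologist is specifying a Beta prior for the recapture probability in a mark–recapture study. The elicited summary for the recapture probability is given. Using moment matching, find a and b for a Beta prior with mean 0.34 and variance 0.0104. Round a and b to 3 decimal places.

Let s = a+b. The Beta variance is μ(1−μ)/(s+1).
So s+1 = μ(1−μ)/σ² = (0.34×0.66)/0.0104 = 0.2244/0.0104 = 21.5769, giving s = 20.5769.
Then a = μs = 0.34×20.5769 = 6.996 and b = (1−μ)s = 0.66×20.5769 = 13.581.

a = 6.996, b = 13.581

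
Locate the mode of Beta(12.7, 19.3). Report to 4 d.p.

The density x^(α−1)(1−x)^(β−1) is maximised at (α−1)/(α+β−2) = 11.7/30.0 = 0.3900.

0.3900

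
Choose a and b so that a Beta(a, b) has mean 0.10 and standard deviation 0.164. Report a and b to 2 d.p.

Variance = 0.164² = 0.026896. The moment-matching identity a+b = μ(1−μ)/Var − 1 gives
a+b = 0.0900/0.026896 − 1 = 2.3462, so a = μ·2.3462 = 0.23 and b = (1−μ)·2.3462 = 2.11.

a = 0.23, b = 2.11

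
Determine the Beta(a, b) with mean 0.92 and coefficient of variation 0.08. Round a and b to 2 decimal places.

σ = CV·μ = 0.08×0.92 = 0.07360, so σ² = 0.005417.
s+1 = μ(1−μ)/σ² = 0.0736/0.005417 = 13.5870, so s = a+b = 12.5870.
a = μs = 11.58, b = (1−μ)s = 1.01.

a = 11.58, b = 1.01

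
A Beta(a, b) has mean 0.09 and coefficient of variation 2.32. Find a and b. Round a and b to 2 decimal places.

a = 0.08, b = 0.80

σ = CV·μ = 2.32×0.09 = 0.20880, so σ² = 0.043597.
s+1 = μ(1−μ)/σ² = 0.0819/0.043597 = 1.8786, so s = a+b = 0.8786.
a = μs = 0.08, b = (1−μ)s = 0.80.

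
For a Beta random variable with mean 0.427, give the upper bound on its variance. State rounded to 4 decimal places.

0.2447

For fixed mean μ the Beta variance is μ(1−μ)/(α+β+1), increasing as α+β decreases.
Its least upper bound (not attained) is μ(1−μ) = 0.427·0.573 = 0.2447.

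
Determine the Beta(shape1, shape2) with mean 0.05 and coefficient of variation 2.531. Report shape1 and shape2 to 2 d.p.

shape1 = 0.10, shape2 = 1.87

σ = CV·μ = 2.531×0.05 = 0.12655, so σ² = 0.016015.
s+1 = μ(1−μ)/σ² = 0.0475/0.016015 = 2.9660, so s = shape1+shape2 = 1.9660.
shape1 = μs = 0.10, shape2 = (1−μ)s = 1.87.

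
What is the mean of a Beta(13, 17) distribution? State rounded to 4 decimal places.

0.4333

The Beta mean is α/(α+β) = 13/(13+17) = 0.4333.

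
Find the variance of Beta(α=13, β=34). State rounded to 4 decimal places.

0.0042

μ = 13/47 = 0.276596; Var = μ(1−μ)/(α+β+1) = 0.2000905/48 = 0.0042.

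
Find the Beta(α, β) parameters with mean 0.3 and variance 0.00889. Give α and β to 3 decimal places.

α = 6.787, β = 15.835

Let s = α+β. The Beta variance is μ(1−μ)/(s+1).
So s+1 = μ(1−μ)/σ² = (0.3×0.7)/0.00889 = 0.21/0.00889 = 23.6220, giving s = 22.6220.
Then α = μs = 0.3×22.6220 = 6.787 and β = (1−μ)s = 0.7×22.6220 = 15.835.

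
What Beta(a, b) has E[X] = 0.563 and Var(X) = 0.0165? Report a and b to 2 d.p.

a = 7.83, b = 6.08

By moment matching, a+b = μ(1−μ)/σ² − 1 = (0.563·0.437)/0.0165 − 1 = 14.9110 − 1 = 13.9110.
Since a/(a+b) = μ, a = 0.563·13.9110 = 7.83 and b = 0.437·13.9110 = 6.08.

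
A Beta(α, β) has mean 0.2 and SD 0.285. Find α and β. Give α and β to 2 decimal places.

α = 0.19, β = 0.78

First σ² = 0.081225. Setting α = μn, β = (1−μ)n with n = α+β,
μ(1−μ)/(n+1) = 0.081225 ⇒ n+1 = 0.16/0.081225 = 1.9698 ⇒ n = 0.9698.
Hence α = 0.2×0.9698 = 0.19, β = 0.8×0.9698 = 0.78.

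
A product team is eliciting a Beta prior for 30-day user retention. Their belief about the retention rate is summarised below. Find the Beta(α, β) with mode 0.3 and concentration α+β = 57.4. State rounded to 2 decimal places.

Mode = (α−1)/(κ−2) with κ = α+β, so α−1 = 0.3·55.4 = 16.62.
α = 17.62; β = κ − α = 39.78.

α = 17.62, β = 39.78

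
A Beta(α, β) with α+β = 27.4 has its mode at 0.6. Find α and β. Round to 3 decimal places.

α = 16.240, β = 11.160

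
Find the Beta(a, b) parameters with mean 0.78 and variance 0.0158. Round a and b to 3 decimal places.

a = 7.691, b = 2.169

Let s = a+b. The Beta variance is μ(1−μ)/(s+1).
So s+1 = μ(1−μ)/σ² = (0.78×0.22)/0.0158 = 0.1716/0.0158 = 10.8608, giving s = 9.8608.
Then a = μs = 0.78×9.8608 = 7.691 and b = (1−μ)s = 0.22×9.8608 = 2.169.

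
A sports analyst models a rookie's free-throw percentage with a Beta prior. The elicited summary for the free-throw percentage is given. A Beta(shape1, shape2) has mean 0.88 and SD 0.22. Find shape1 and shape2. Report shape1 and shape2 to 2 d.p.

shape1 = 1.04, shape2 = 0.14

First σ² = 0.0484. Setting shape1 = μn, shape2 = (1−μ)n with n = shape1+shape2,
μ(1−μ)/(n+1) = 0.0484 ⇒ n+1 = 0.1056/0.0484 = 2.1818 ⇒ n = 1.1818.
Hence shape1 = 0.88×1.1818 = 1.04, shape2 = 0.12×1.1818 = 0.14.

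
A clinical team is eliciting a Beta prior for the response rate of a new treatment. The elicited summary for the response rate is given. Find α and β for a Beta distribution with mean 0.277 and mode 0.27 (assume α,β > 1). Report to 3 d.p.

α = 18.203, β = 47.511

Let s = α+β. Mean gives α = μs = 0.277s; mode gives (α−1)/(s−2) = 0.27.
Substituting: 0.277s − 1 = 0.27(s−2) = 0.27s − 0.54, so 0.007s = 0.46 and s = 65.7143.
Then α = 0.277×65.7143 = 18.203 and β = s−α = 47.511.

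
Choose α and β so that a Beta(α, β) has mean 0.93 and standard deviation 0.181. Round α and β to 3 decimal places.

First σ² = 0.032761. Setting α = μn, β = (1−μ)n with n = α+β,
μ(1−μ)/(n+1) = 0.032761 ⇒ n+1 = 0.0651/0.032761 = 1.9871 ⇒ n = 0.9871.
Hence α = 0.93×0.9871 = 0.918, β = 0.07×0.9871 = 0.069.

α = 0.918, β = 0.069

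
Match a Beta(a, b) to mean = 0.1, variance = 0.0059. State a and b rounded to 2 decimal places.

Write ν = a+b; then a = μν and Var = μ(1−μ)/(ν+1).
ν = μ(1−μ)/Var − 1 = 0.09/0.0059 − 1 = 14.2542.
a = 0.1·14.2542 = 1.43, b = 0.9·14.2542 = 12.83.

a = 1.43, b = 12.83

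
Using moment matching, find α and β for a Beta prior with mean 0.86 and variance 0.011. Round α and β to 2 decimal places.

α = 8.55, β = 1.39

Let s = α+β. The Beta variance is μ(1−μ)/(s+1).
So s+1 = μ(1−μ)/σ² = (0.86×0.14)/0.011 = 0.1204/0.011 = 10.9455, giving s = 9.9455.
Then α = μs = 0.86×9.9455 = 8.55 and β = (1−μ)s = 0.14×9.9455 = 1.39.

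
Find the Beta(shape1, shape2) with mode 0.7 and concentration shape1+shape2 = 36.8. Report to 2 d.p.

Since the density peak of Beta(shape1,shape2) is at (shape1−1)/(shape1+shape2−2),
shape1 = 1 + 0.7(36.8−2) = 25.36 and shape2 = 36.8 − 25.36 = 11.44.

shape1 = 25.36, shape2 = 11.44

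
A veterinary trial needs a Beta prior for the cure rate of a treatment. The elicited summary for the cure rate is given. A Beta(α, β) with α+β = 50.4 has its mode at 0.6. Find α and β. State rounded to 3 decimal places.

α = 30.040, β = 20.360

Since the density peak of Beta(α,β) is at (α−1)/(α+β−2),
α = 1 + 0.6(50.4−2) = 30.040 and β = 50.4 − 30.040 = 20.360.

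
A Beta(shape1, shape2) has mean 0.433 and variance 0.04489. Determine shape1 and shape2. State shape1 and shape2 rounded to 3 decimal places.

Let s = shape1+shape2. The Beta variance is μ(1−μ)/(s+1).
So s+1 = μ(1−μ)/σ² = (0.433×0.567)/0.04489 = 0.245511/0.04489 = 5.4692, giving s = 4.4692.
Then shape1 = μs = 0.433×4.4692 = 1.935 and shape2 = (1−μ)s = 0.567×4.4692 = 2.534.

shape1 = 1.935, shape2 = 2.534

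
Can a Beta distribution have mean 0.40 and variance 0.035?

Yes

The Beta variance bound is σ² < μ(1−μ).
Here μ(1−μ) = 0.40×0.60 = 0.2400, and 0.035 < 0.2400.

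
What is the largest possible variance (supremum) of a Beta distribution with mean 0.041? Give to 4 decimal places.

Var = μ(1−μ)/(α+β+1), which approaches μ(1−μ) as α+β → 0.
So the supremum is μ(1−μ) = 0.041×0.959 = 0.0393.

0.0393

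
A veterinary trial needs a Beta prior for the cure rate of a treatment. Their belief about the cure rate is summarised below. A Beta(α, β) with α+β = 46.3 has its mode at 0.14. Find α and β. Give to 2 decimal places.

α = 7.20, β = 39.10

Since the density peak of Beta(α,β) is at (α−1)/(α+β−2),
α = 1 + 0.14(46.3−2) = 7.20 and β = 46.3 − 7.20 = 39.10.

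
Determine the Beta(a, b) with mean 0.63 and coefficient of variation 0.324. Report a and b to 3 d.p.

a = 2.895, b = 1.700

σ = CV·μ = 0.324×0.63 = 0.20412, so σ² = 0.041665.
s+1 = μ(1−μ)/σ² = 0.2331/0.041665 = 5.5946, so s = a+b = 4.5946.
a = μs = 2.895, b = (1−μ)s = 1.700.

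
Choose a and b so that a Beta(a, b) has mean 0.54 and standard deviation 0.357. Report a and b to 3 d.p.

First σ² = 0.127449. Setting a = μn, b = (1−μ)n with n = a+b,
μ(1−μ)/(n+1) = 0.127449 ⇒ n+1 = 0.2484/0.127449 = 1.9490 ⇒ n = 0.9490.
Hence a = 0.54×0.9490 = 0.512, b = 0.46×0.9490 = 0.437.

a = 0.512, b = 0.437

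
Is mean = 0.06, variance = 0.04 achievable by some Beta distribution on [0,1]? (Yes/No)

A Beta with mean μ has variance μ(1−μ)/(α+β+1) < μ(1−μ).
Here μ(1−μ) = 0.06×0.94 = 0.0564, and 0.04 < 0.0564.

Yes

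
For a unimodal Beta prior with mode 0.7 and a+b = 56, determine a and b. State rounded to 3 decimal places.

a = 38.800, b = 17.200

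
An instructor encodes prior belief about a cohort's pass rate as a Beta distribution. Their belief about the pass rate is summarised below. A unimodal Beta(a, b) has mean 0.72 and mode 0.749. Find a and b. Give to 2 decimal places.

a = 12.36, b = 4.81

Let s = a+b. Mean gives a = μs = 0.72s; mode gives (a−1)/(s−2) = 0.749.
Substituting: 0.72s − 1 = 0.749(s−2) = 0.749s − 1.498, so -0.029s = -0.498 and s = 17.1724.
Then a = 0.72×17.1724 = 12.36 and b = s−a = 4.81.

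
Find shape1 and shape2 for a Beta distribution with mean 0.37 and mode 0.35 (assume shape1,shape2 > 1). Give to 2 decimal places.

With s = shape1+shape2: μ = shape1/s and mode = (shape1−1)/(s−2). Eliminating shape1 = μs,
μs − 1 = m(s−2) ⇒ s(μ−m) = 1−2m ⇒ s = 0.30/0.02 = 15.0000.
So shape1 = μs = 5.55, shape2 = (1−μ)s = 9.45.

shape1 = 5.55, shape2 = 9.45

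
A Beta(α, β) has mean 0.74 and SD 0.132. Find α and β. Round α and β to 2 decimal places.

First σ² = 0.017424. Setting α = μn, β = (1−μ)n with n = α+β,
μ(1−μ)/(n+1) = 0.017424 ⇒ n+1 = 0.1924/0.017424 = 11.0422 ⇒ n = 10.0422.
Hence α = 0.74×10.0422 = 7.43, β = 0.26×10.0422 = 2.61.

α = 7.43, β = 2.61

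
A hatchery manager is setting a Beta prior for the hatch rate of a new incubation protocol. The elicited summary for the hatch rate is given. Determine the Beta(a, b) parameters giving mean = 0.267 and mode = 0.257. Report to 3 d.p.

With s = a+b: μ = a/s and mode = (a−1)/(s−2). Eliminating a = μs,
μs − 1 = m(s−2) ⇒ s(μ−m) = 1−2m ⇒ s = 0.486/0.010 = 48.6000.
So a = μs = 12.976, b = (1−μ)s = 35.624.

a = 12.976, b = 35.624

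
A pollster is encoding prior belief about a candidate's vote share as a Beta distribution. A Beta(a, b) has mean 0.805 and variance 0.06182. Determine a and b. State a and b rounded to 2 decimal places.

a = 1.24, b = 0.30

Write ν = a+b; then a = μν and Var = μ(1−μ)/(ν+1).
ν = μ(1−μ)/Var − 1 = 0.156975/0.06182 − 1 = 1.5392.
a = 0.805·1.5392 = 1.24, b = 0.195·1.5392 = 0.30.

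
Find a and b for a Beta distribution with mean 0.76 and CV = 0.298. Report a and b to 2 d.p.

a = 1.94, b = 0.61

Var = (CV·μ)² = (0.298×0.76)² = 0.051293.
a+b = μ(1−μ)/Var − 1 = 0.1824/0.051293 − 1 = 2.5560.
Thus a = 0.76·2.5560 = 1.94 and b = 0.24·2.5560 = 0.61.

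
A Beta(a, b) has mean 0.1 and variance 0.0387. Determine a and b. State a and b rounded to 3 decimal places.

a = 0.133, b = 1.193

Let s = a+b. The Beta variance is μ(1−μ)/(s+1).
So s+1 = μ(1−μ)/σ² = (0.1×0.9)/0.0387 = 0.09/0.0387 = 2.3256, giving s = 1.3256.
Then a = μs = 0.1×1.3256 = 0.133 and b = (1−μ)s = 0.9×1.3256 = 1.193.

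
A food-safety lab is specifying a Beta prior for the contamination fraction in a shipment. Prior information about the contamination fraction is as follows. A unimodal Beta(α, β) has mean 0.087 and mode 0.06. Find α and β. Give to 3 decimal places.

With s = α+β: μ = α/s and mode = (α−1)/(s−2). Eliminating α = μs,
μs − 1 = m(s−2) ⇒ s(μ−m) = 1−2m ⇒ s = 0.88/0.027 = 32.5926.
So α = μs = 2.836, β = (1−μ)s = 29.757.

α = 2.836, β = 29.757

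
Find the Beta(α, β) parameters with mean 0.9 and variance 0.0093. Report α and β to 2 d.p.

By moment matching, α+β = μ(1−μ)/σ² − 1 = (0.9·0.1)/0.0093 − 1 = 9.6774 − 1 = 8.6774.
Since α/(α+β) = μ, α = 0.9·8.6774 = 7.81 and β = 0.1·8.6774 = 0.87.

α = 7.81, β = 0.87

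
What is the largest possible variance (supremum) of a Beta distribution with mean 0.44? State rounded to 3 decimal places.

For fixed mean μ the Beta variance is μ(1−μ)/(α+β+1), increasing as α+β decreases.
Its least upper bound (not attained) is μ(1−μ) = 0.44·0.56 = 0.246.

0.246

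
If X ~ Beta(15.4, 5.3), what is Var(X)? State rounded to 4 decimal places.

μ = 15.4/20.7 = 0.743961; Var = μ(1−μ)/(α+β+1) = 0.1904829/21.7 = 0.0088.

0.0088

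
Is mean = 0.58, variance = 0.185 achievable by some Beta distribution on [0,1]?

Yes

For any Beta, Var(X) < E[X]·(1−E[X]).
Here μ(1−μ) = 0.58×0.42 = 0.2436, and 0.185 < 0.2436.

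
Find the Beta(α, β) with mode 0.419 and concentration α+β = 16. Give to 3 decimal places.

α = 6.866, β = 9.134

For α,β>1 the mode is (α−1)/(α+β−2), so α = mode·(κ−2)+1 = 0.419×14+1 = 6.866.
And β = (1−mode)·(κ−2)+1 = 0.581×14+1 = 9.134.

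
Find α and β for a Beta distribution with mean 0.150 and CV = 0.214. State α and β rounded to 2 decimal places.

Var = (CV·μ)² = (0.214×0.150)² = 0.001030.
α+β = μ(1−μ)/Var − 1 = 0.127500/0.001030 − 1 = 122.7372.
Thus α = 0.150·122.7372 = 18.41 and β = 0.850·122.7372 = 104.33.

α = 18.41, β = 104.33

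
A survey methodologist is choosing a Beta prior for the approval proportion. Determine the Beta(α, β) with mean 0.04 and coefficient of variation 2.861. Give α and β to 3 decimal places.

Var = (CV·μ)² = (2.861×0.04)² = 0.013097.
α+β = μ(1−μ)/Var − 1 = 0.0384/0.013097 − 1 = 1.9321.
Thus α = 0.04·1.9321 = 0.077 and β = 0.96·1.9321 = 1.855.

α = 0.077, β = 1.855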